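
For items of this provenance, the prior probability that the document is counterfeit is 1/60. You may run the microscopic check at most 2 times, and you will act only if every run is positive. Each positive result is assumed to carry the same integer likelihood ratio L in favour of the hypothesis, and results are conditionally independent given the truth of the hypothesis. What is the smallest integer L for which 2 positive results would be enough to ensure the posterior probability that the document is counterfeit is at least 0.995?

109

Prior odds = (1/60)/(59/60) = 1/59.
Target odds = 0.995/0.005 = 199.
Need L² ≥ 199 ÷ (1/59) = 11741.
108² = 11664 < 11741 ≤ 11881 = 109², so L = 109.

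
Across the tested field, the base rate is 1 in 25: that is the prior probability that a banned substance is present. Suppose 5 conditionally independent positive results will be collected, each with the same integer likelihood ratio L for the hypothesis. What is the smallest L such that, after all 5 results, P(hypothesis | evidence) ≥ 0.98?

5

Prior odds = 0.04/0.96 = 1/24.
Target odds = 0.98/0.02 = 49.
Need L⁵ ≥ 49 ÷ (1/24) = 1176.
4⁵ = 1024 < 1176 ≤ 3125 = 5⁵, so L = 5.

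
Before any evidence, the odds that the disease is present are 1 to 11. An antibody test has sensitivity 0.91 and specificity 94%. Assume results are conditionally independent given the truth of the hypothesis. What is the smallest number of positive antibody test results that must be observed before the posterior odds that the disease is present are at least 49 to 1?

Prior odds = 1/11.
False-positive rate = 1 − 0.94 = 0.06; likelihood ratio of a positive = 0.91/0.06 = 91/6.
Target odds = 49.
Need (1/11) × (91/6)ⁿ ≥ 49, i.e. (91/6)ⁿ ≥ 539.
(91/6)² = 8281/36 falls short of 539 but (91/6)³ = 753571/216 reaches it, so n = 3.

3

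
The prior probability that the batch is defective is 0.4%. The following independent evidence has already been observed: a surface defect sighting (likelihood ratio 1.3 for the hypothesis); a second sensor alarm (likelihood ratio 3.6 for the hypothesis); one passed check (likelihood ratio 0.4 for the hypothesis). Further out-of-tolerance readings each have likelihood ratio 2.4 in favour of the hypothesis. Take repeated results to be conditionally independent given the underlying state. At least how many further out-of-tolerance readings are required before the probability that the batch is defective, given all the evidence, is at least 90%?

9

Prior odds = 0.004/0.996 = 1/249.
Combined Bayes factor of the evidence already in hand = 1.3 × 3.6 × 0.4 = 1.872.
Odds after that evidence = (1/249) × 1.872 = 78/10375.
Target odds = 0.9/0.1 = 9.
Need 2.4ⁿ ≥ 9 ÷ (78/10375) = 31125/26.
2.4⁸ = 429981696/390625 falls short of 31125/26 but 2.4⁹ ≈2641.81 reaches it, so n = 9.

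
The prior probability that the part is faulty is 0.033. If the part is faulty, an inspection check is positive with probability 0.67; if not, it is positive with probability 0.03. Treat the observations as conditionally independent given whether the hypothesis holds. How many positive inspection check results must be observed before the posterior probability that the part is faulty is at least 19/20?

3

Prior odds: 0.033 ÷ 0.967 = 33/967.
Likelihood ratio of a positive = 0.67/0.03 = 67/3.
Target posterior odds = 0.95/0.05 = 19.
Need (33/967) × (67/3)ⁿ ≥ 19, i.e. (67/3)ⁿ ≥ 18373/33.
(67/3)² = 4489/9 falls short of 18373/33 but (67/3)³ = 300763/27 reaches it, so n = 3.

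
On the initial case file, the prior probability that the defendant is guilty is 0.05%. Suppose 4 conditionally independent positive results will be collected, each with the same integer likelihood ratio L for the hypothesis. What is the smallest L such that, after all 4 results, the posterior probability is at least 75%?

9

Prior odds = 0.0005/0.9995 = 1/1999.
Target odds = 0.75/0.25 = 3.
Need L⁴ ≥ 3 ÷ (1/1999) = 5997.
8⁴ = 4096 < 5997 ≤ 6561 = 9⁴, so L = 9.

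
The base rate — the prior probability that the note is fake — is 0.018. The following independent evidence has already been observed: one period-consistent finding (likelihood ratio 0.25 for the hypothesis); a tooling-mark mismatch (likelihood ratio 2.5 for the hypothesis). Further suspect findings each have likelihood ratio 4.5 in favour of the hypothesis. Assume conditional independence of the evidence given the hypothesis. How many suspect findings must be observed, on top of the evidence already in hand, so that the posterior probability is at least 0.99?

Prior odds = 0.018/0.982 = 9/491.
Combined Bayes factor of the evidence already in hand = 0.25 × 2.5 = 0.625.
Odds after that evidence = (9/491) × 0.625 = 45/3928.
Target odds = 0.99/0.01 = 99.
Need 4.5ⁿ ≥ 99 ÷ (45/3928) = 8641.6.
4.5⁶ = 8303.765625 falls short of 8641.6 but 4.5⁷ = 4782969/128 reaches it, so n = 7.

7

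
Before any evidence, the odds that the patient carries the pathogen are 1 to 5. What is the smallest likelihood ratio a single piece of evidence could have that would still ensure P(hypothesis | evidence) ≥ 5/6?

25

Prior odds = 0.2.
Target odds = (5/6)/(1/6) = 5.
Required Bayes factor = 5 ÷ 0.2 = 25.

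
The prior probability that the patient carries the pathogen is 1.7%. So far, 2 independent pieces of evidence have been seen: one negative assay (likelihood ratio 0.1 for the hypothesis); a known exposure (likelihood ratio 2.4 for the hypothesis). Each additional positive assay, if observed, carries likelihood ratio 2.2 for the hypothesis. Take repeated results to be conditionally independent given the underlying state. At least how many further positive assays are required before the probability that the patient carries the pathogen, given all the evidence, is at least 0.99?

Prior odds = 0.017/0.983 = 17/983.
Combined Bayes factor of the evidence already in hand = 0.1 × 2.4 = 0.24.
Odds after that evidence = (17/983) × 0.24 = 102/24575.
Target odds = 0.99/0.01 = 99.
Need 2.2ⁿ ≥ 99 ÷ (102/24575) = 810975/34.
2.2¹² ≈12855 falls short of 810975/34 but 2.2¹³ ≈28281 reaches it, so n = 13.

13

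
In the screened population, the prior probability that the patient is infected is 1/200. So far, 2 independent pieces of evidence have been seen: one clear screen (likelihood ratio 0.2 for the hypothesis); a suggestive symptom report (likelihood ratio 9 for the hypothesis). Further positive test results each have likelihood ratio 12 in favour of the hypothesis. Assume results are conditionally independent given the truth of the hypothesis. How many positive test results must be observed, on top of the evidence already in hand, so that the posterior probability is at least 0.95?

Prior odds = 0.005/0.995 = 1/199.
Combined Bayes factor of the evidence already in hand = 0.2 × 9 = 1.8.
Odds after that evidence = (1/199) × 1.8 = 9/995.
Target odds = 0.95/0.05 = 19.
Need 12ⁿ ≥ 19 ÷ (9/995) = 18905/9.
12³ = 1728 falls short of 18905/9 but 12⁴ = 20736 reaches it, so n = 4.

4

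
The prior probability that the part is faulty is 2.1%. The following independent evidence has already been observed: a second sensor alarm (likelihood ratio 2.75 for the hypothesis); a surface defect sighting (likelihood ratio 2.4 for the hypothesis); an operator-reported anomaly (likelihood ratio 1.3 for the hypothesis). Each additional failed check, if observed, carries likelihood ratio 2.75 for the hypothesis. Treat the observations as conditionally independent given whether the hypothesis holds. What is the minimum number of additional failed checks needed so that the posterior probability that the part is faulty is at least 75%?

Prior odds = 0.021/0.979 = 21/979.
Combined Bayes factor of the evidence already in hand = 2.75 × 2.4 × 1.3 = 8.58.
Odds after that evidence = (21/979) × 8.58 = 819/4450.
Target odds = 0.75/0.25 = 3.
Need 2.75ⁿ ≥ 3 ÷ (819/4450) = 4450/273.
2.75² = 7.5625 falls short of 4450/273 but 2.75³ = 20.796875 reaches it, so n = 3.

3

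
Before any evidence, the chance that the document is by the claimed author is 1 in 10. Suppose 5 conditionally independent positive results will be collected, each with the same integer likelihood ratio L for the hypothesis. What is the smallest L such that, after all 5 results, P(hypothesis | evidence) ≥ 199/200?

5

Prior odds = 0.1/0.9 = 1/9.
Target odds = 0.995/0.005 = 199.
Need L⁵ ≥ 199 ÷ (1/9) = 1791.
4⁵ = 1024 < 1791 ≤ 3125 = 5⁵, so L = 5.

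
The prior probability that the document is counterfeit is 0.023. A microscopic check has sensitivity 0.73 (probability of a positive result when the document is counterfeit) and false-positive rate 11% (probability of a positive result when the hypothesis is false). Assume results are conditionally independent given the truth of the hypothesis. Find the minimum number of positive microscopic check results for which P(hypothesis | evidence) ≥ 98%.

5

Prior odds = 0.023/0.977 = 23/977.
Likelihood ratio of a positive result = 0.73/0.11 = 73/11.
Target odds: 0.98 ÷ 0.02 = 49.
Need (23/977) × (73/11)ⁿ ≥ 49, i.e. (73/11)ⁿ ≥ 47873/23.
(73/11)⁴ = 28398241/14641 falls short of 47873/23 but (73/11)⁵ ≈12872.1 reaches it, so n = 5.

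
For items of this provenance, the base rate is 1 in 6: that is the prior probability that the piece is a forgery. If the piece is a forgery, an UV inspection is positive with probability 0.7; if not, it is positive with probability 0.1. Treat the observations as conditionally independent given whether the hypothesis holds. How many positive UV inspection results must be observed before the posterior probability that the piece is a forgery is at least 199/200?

Prior odds = (1/6)/(5/6) = 0.2.
Likelihood ratio of a positive = 0.7/0.1 = 7.
Target posterior odds = 0.995/0.005 = 199.
Require 7ⁿ ≥ 199 ÷ 0.2 = 995.
7³ = 343 falls short of 995 but 7⁴ = 2401 reaches it, so n = 4.

4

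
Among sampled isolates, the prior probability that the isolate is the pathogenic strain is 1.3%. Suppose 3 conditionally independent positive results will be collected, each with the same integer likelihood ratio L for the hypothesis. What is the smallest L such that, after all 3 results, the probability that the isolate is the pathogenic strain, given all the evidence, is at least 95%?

12

Prior odds = 0.013/0.987 = 13/987.
Target odds = 0.95/0.05 = 19.
Need L³ ≥ 19 ÷ (13/987) = 18753/13.
11³ = 1331 < 18753/13 ≤ 1728 = 12³, so L = 12.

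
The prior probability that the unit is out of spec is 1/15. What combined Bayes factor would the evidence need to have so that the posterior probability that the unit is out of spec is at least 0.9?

126

Prior odds = (1/15)/(14/15) = 1/14.
Target odds = 0.9/0.1 = 9.
Required Bayes factor = 9 ÷ (1/14) = 126.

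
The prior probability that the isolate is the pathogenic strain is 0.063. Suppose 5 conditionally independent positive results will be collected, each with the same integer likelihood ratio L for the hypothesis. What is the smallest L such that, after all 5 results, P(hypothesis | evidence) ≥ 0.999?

Prior odds = 0.063/0.937 = 63/937.
Target odds = 0.999/0.001 = 999.
Need L⁵ ≥ 999 ÷ (63/937) = 104007/7.
6⁵ = 7776 < 104007/7 ≤ 16807 = 7⁵, so L = 7.

7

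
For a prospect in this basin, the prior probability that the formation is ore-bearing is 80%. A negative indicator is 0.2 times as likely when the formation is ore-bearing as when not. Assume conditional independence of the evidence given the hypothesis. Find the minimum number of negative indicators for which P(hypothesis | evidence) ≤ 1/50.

Prior odds: 0.8 ÷ 0.2 = 4.
Likelihood ratio per negative indicator = 0.2.
Target posterior odds = 0.02/0.98 = 1/49.
Require 0.2ⁿ ≤ 1/49 ÷ 4 = 1/196.
0.2³ = 0.008 is still above 1/196 but 0.2⁴ = 0.0016 is at or below it, so n = 4.

4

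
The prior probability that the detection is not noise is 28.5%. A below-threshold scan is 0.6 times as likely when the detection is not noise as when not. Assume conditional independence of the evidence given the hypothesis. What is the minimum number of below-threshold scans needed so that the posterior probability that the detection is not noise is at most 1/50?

Prior odds = 0.285/0.715 = 57/143.
Likelihood ratio per below-threshold scan = 0.6.
Target posterior odds = 0.02/0.98 = 1/49.
Require 0.6ⁿ ≤ 1/49 ÷ (57/143) = 143/2793.
0.6⁵ = 0.07776 is still above 143/2793 but 0.6⁶ = 729/15625 is at or below it, so n = 6.

6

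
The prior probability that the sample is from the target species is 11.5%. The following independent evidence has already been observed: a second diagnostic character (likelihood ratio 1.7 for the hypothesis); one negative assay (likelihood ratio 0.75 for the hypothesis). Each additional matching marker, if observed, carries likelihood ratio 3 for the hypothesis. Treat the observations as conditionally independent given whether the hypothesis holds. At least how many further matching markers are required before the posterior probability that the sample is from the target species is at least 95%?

5

Prior odds = 0.115/0.885 = 23/177.
Combined Bayes factor of the evidence already in hand = 1.7 × 0.75 = 1.275.
Odds after that evidence = (23/177) × 1.275 = 391/2360.
Target odds = 0.95/0.05 = 19.
Need 3ⁿ ≥ 19 ÷ (391/2360) = 44840/391.
3⁴ = 81 falls short of 44840/391 but 3⁵ = 243 reaches it, so n = 5.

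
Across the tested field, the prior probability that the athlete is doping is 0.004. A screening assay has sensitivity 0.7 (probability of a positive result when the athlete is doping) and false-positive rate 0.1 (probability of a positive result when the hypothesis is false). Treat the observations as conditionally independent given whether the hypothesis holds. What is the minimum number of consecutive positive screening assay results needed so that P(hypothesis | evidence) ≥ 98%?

5

Prior odds = 0.004/0.996 = 1/249.
Likelihood ratio of a positive result = 0.7/0.1 = 7.
Target posterior odds = 0.98/0.02 = 49.
Require 7ⁿ ≥ 49 ÷ (1/249) = 12201.
7⁴ = 2401 falls short of 12201 but 7⁵ = 16807 reaches it, so n = 5.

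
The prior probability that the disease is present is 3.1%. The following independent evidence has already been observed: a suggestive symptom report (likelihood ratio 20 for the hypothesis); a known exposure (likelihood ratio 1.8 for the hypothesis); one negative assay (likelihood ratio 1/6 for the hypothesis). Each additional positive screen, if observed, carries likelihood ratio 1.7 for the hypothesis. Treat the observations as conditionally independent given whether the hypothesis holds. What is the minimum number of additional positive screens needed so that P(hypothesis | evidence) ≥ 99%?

12

Prior odds = 0.031/0.969 = 31/969.
Combined Bayes factor of the evidence already in hand = 20 × 1.8 × (1/6) = 6.
Odds after that evidence = (31/969) × 6 = 62/323.
Target odds = 0.99/0.01 = 99.
Need 1.7ⁿ ≥ 99 ÷ (62/323) = 31977/62.
1.7¹¹ ≈342.719 falls short of 31977/62 but 1.7¹² ≈582.622 reaches it, so n = 12.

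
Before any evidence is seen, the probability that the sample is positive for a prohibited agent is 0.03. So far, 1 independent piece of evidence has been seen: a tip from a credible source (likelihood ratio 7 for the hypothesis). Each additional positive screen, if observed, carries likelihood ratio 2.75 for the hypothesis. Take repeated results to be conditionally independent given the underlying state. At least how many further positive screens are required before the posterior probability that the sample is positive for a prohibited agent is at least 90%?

Prior odds = 0.03/0.97 = 3/97.
Bayes factor of the evidence already in hand = 7.
Odds after that evidence = (3/97) × 7 = 21/97.
Target odds = 0.9/0.1 = 9.
Need 2.75ⁿ ≥ 9 ÷ (21/97) = 291/7.
2.75³ = 20.796875 falls short of 291/7 but 2.75⁴ = 57.19140625 reaches it, so n = 4.

4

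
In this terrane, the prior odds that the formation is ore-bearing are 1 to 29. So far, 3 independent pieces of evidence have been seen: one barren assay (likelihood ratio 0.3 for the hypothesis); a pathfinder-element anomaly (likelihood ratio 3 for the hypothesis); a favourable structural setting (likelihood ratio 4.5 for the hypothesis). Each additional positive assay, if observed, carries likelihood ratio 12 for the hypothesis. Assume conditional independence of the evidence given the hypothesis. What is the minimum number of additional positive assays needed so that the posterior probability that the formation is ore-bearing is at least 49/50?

Prior odds = 1/29.
Combined Bayes factor of the evidence already in hand = 0.3 × 3 × 4.5 = 4.05.
Odds after that evidence = (1/29) × 4.05 = 81/580.
Target odds = 0.98/0.02 = 49.
Need 12ⁿ ≥ 49 ÷ (81/580) = 28420/81.
12² = 144 falls short of 28420/81 but 12³ = 1728 reaches it, so n = 3.

3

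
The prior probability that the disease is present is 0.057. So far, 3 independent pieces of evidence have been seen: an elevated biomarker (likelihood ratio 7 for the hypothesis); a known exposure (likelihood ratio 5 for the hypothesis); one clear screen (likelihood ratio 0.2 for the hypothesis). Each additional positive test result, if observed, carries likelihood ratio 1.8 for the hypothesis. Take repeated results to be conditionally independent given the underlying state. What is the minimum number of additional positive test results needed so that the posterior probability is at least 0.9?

6

Prior odds = 0.057/0.943 = 57/943.
Combined Bayes factor of the evidence already in hand = 7 × 5 × 0.2 = 7.
Odds after that evidence = (57/943) × 7 = 399/943.
Target odds = 0.9/0.1 = 9.
Need 1.8ⁿ ≥ 9 ÷ (399/943) = 2829/133.
1.8⁵ = 18.89568 falls short of 2829/133 but 1.8⁶ = 531441/15625 reaches it, so n = 6.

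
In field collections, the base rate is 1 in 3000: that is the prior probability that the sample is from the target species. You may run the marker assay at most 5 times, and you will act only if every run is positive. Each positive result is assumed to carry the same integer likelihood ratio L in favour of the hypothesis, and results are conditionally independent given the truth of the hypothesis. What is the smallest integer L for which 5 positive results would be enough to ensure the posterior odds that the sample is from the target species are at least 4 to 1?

7

Prior odds = (1/3000)/(2999/3000) = 1/2999.
Target odds = 4.
Need L⁵ ≥ 4 ÷ (1/2999) = 11996.
6⁵ = 7776 < 11996 ≤ 16807 = 7⁵, so L = 7.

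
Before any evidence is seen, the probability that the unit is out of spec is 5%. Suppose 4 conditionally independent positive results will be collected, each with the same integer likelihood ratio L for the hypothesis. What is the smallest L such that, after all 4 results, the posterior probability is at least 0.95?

5

Prior odds = 0.05/0.95 = 1/19.
Target odds = 0.95/0.05 = 19.
Need L⁴ ≥ 19 ÷ (1/19) = 361.
4⁴ = 256 < 361 ≤ 625 = 5⁴, so L = 5.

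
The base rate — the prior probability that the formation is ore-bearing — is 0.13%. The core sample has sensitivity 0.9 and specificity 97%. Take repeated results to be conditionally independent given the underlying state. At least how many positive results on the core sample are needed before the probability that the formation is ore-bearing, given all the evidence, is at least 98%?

Prior odds = 0.0013/0.9987 = 13/9987.
False-positive rate = 1 − 0.97 = 0.03; likelihood ratio of a positive = 0.9/0.03 = 30.
Target posterior odds = 0.98/0.02 = 49.
Need (13/9987) × 30ⁿ ≥ 49, i.e. 30ⁿ ≥ 489363/13.
30³ = 27000 falls short of 489363/13 but 30⁴ = 810000 reaches it, so n = 4.

4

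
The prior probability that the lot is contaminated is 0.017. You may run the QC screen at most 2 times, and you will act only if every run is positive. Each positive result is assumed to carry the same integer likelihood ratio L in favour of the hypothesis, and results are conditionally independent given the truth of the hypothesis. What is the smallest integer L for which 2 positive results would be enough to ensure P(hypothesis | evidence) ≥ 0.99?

76

Prior odds = 0.017/0.983 = 17/983.
Target odds = 0.99/0.01 = 99.
Need L² ≥ 99 ÷ (17/983) = 97317/17.
75² = 5625 < 97317/17 ≤ 5776 = 76², so L = 76.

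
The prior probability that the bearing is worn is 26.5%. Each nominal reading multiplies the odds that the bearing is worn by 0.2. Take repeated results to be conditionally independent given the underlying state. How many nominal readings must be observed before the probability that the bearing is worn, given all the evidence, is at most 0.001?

Prior odds: 0.265 ÷ 0.735 = 53/147.
Likelihood ratio per nominal reading = 0.2.
Target posterior odds = 0.001/0.999 = 1/999.
Need (53/147) × 0.2ⁿ ≤ 1/999, i.e. 0.2ⁿ ≤ 49/17649.
0.2³ = 0.008 is still above 49/17649 but 0.2⁴ = 0.0016 is at or below it, so n = 4.

4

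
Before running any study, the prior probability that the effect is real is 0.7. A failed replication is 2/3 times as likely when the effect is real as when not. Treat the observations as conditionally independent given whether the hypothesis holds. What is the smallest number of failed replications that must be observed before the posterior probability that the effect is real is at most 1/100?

Prior odds: 0.7 ÷ 0.3 = 7/3.
Likelihood ratio per failed replication = 2/3.
Target posterior odds = 0.01/0.99 = 1/99.
Require (2/3)ⁿ ≤ 1/99 ÷ (7/3) = 1/231.
(2/3)¹³ = 8192/1594323 is still above 1/231 but (2/3)¹⁴ = 16384/4782969 is at or below it, so n = 14.

14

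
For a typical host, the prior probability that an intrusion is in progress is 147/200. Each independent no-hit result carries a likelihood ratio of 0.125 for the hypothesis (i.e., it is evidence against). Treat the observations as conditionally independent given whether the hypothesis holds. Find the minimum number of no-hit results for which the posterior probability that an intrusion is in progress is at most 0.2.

2

Prior odds = 0.735/0.265 = 147/53.
Likelihood ratio per no-hit result = 0.125.
Target odds: 0.2 ÷ 0.8 = 0.25.
Require 0.125ⁿ ≤ 0.25 ÷ (147/53) = 53/588.
0.125¹ = 0.125 is still above 53/588 but 0.125² = 0.015625 is at or below it, so n = 2.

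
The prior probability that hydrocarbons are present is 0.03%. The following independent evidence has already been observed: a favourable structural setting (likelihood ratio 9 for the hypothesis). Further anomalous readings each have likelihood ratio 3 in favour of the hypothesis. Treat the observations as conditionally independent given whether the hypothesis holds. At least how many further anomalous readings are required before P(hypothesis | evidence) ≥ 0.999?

Prior odds = 0.0003/0.9997 = 3/9997.
Bayes factor of the evidence already in hand = 9.
Odds after that evidence = (3/9997) × 9 = 27/9997.
Target odds = 0.999/0.001 = 999.
Need 3ⁿ ≥ 999 ÷ (27/9997) = 369889.
3¹¹ = 177147 falls short of 369889 but 3¹² = 531441 reaches it, so n = 12.

12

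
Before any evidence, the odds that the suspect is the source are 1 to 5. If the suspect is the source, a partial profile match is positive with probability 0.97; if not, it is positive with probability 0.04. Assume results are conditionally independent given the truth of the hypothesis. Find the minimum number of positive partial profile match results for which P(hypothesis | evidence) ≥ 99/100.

2

Prior odds = 0.2.
Likelihood ratio of a positive = 0.97/0.04 = 24.25.
Target posterior odds = 0.99/0.01 = 99.
Need 0.2 × 24.25ⁿ ≥ 99, i.e. 24.25ⁿ ≥ 495.
24.25¹ = 24.25 falls short of 495 but 24.25² = 588.0625 reaches it, so n = 2.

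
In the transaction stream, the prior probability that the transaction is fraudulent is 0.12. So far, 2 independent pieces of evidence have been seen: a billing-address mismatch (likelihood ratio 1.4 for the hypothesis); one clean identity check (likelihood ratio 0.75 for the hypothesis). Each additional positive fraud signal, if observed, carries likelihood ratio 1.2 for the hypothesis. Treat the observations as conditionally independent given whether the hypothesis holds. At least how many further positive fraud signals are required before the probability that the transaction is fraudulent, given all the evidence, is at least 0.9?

Prior odds = 0.12/0.88 = 3/22.
Combined Bayes factor of the evidence already in hand = 1.4 × 0.75 = 1.05.
Odds after that evidence = (3/22) × 1.05 = 63/440.
Target odds = 0.9/0.1 = 9.
Need 1.2ⁿ ≥ 9 ÷ (63/440) = 440/7.
1.2²² ≈55.2061 falls short of 440/7 but 1.2²³ ≈66.2474 reaches it, so n = 23.

23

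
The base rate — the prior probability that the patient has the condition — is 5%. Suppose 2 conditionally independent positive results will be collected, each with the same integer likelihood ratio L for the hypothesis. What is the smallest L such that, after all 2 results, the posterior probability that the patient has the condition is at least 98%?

31

Prior odds = 0.05/0.95 = 1/19.
Target odds = 0.98/0.02 = 49.
Need L² ≥ 49 ÷ (1/19) = 931.
30² = 900 < 931 ≤ 961 = 31², so L = 31.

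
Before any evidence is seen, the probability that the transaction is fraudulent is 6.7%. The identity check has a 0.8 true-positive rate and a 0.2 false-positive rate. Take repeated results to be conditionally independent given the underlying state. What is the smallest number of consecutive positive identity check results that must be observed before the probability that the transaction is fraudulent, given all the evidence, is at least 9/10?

Prior odds = 0.067/0.933 = 67/933.
Likelihood ratio of a positive result = 0.8/0.2 = 4.
Target odds: 0.9 ÷ 0.1 = 9.
Require 4ⁿ ≥ 9 ÷ (67/933) = 8397/67.
4³ = 64 falls short of 8397/67 but 4⁴ = 256 reaches it, so n = 4.

4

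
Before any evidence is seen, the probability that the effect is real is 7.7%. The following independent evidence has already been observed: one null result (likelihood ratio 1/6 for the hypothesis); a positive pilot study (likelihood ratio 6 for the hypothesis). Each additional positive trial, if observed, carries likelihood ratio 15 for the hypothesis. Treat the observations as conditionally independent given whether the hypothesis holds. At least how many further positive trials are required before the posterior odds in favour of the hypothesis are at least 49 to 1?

Prior odds = 0.077/0.923 = 77/923.
Combined Bayes factor of the evidence already in hand = (1/6) × 6 = 1.
Odds after that evidence = (77/923) × 1 = 77/923.
Target odds = 49.
Need 15ⁿ ≥ 49 ÷ (77/923) = 6461/11.
15² = 225 falls short of 6461/11 but 15³ = 3375 reaches it, so n = 3.

3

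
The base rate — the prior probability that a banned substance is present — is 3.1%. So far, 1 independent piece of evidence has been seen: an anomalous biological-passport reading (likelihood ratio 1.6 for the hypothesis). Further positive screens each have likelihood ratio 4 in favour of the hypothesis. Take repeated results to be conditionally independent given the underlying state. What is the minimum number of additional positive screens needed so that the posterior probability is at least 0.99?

Prior odds = 0.031/0.969 = 31/969.
Bayes factor of the evidence already in hand = 1.6.
Odds after that evidence = (31/969) × 1.6 = 248/4845.
Target odds = 0.99/0.01 = 99.
Need 4ⁿ ≥ 99 ÷ (248/4845) = 479655/248.
4⁵ = 1024 falls short of 479655/248 but 4⁶ = 4096 reaches it, so n = 6.

6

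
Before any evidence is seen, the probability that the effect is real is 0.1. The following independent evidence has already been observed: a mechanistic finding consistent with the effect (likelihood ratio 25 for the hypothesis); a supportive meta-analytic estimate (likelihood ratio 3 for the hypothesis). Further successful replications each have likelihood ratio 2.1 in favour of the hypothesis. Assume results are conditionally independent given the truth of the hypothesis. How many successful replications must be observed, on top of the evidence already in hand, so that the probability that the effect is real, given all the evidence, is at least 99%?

Prior odds = 0.1/0.9 = 1/9.
Combined Bayes factor of the evidence already in hand = 25 × 3 = 75.
Odds after that evidence = (1/9) × 75 = 25/3.
Target odds = 0.99/0.01 = 99.
Need 2.1ⁿ ≥ 99 ÷ (25/3) = 11.88.
2.1³ = 9.261 falls short of 11.88 but 2.1⁴ = 19.4481 reaches it, so n = 4.

4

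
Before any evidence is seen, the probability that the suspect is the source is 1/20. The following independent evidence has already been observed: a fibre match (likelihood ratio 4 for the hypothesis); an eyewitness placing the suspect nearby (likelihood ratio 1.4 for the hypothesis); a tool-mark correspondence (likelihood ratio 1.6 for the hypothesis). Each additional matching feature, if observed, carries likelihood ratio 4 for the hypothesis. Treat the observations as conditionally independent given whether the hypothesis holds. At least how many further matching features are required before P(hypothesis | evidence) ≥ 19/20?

3

Prior odds = 0.05/0.95 = 1/19.
Combined Bayes factor of the evidence already in hand = 4 × 1.4 × 1.6 = 8.96.
Odds after that evidence = (1/19) × 8.96 = 224/475.
Target odds = 0.95/0.05 = 19.
Need 4ⁿ ≥ 19 ÷ (224/475) = 9025/224.
4² = 16 falls short of 9025/224 but 4³ = 64 reaches it, so n = 3.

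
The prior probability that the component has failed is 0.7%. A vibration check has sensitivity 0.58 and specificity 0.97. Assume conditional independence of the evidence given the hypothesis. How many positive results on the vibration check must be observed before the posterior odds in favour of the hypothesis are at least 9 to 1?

3

Prior odds: 0.007 ÷ 0.993 = 7/993.
False-positive rate = 1 − 0.97 = 0.03; likelihood ratio of a positive = 0.58/0.03 = 58/3.
Target odds = 9.
Require (58/3)ⁿ ≥ 9 ÷ (7/993) = 8937/7.
(58/3)² = 3364/9 falls short of 8937/7 but (58/3)³ = 195112/27 reaches it, so n = 3.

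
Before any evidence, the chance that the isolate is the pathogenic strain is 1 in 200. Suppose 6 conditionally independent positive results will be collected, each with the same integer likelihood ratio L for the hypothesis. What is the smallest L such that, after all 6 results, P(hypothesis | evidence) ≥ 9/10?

4

Prior odds = 0.005/0.995 = 1/199.
Target odds = 0.9/0.1 = 9.
Need L⁶ ≥ 9 ÷ (1/199) = 1791.
3⁶ = 729 < 1791 ≤ 4096 = 4⁶, so L = 4.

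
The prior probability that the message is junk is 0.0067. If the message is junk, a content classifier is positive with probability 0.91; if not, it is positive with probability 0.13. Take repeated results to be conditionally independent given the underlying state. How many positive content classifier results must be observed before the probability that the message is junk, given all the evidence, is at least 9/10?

Prior odds: 0.0067 ÷ 0.9933 = 67/9933.
Likelihood ratio of a positive = 0.91/0.13 = 7.
Target posterior odds = 0.9/0.1 = 9.
Need (67/9933) × 7ⁿ ≥ 9, i.e. 7ⁿ ≥ 89397/67.
7³ = 343 falls short of 89397/67 but 7⁴ = 2401 reaches it, so n = 4.

4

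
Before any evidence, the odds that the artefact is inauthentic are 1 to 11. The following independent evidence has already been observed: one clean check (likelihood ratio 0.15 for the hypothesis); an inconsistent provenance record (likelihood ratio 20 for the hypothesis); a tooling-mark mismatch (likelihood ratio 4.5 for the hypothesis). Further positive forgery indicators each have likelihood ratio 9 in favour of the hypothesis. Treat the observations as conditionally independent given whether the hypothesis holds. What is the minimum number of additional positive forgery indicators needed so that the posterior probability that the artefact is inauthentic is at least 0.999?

4

Prior odds = 1/11.
Combined Bayes factor of the evidence already in hand = 0.15 × 20 × 4.5 = 13.5.
Odds after that evidence = (1/11) × 13.5 = 27/22.
Target odds = 0.999/0.001 = 999.
Need 9ⁿ ≥ 999 ÷ (27/22) = 814.
9³ = 729 falls short of 814 but 9⁴ = 6561 reaches it, so n = 4.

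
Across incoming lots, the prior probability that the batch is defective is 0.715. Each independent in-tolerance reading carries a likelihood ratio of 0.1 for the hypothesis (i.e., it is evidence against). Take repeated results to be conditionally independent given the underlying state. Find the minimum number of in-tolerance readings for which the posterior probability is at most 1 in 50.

3

Prior odds: 0.715 ÷ 0.285 = 143/57.
Likelihood ratio per in-tolerance reading = 0.1.
Target odds: 0.02 ÷ 0.98 = 1/49.
Require 0.1ⁿ ≤ 1/49 ÷ (143/57) = 57/7007.
0.1² = 0.01 is still above 57/7007 but 0.1³ = 0.001 is at or below it, so n = 3.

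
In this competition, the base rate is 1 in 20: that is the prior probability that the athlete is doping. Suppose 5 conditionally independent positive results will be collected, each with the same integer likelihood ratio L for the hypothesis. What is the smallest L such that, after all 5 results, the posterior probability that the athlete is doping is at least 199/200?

Prior odds = 0.05/0.95 = 1/19.
Target odds = 0.995/0.005 = 199.
Need L⁵ ≥ 199 ÷ (1/19) = 3781.
5⁵ = 3125 < 3781 ≤ 7776 = 6⁵, so L = 6.

6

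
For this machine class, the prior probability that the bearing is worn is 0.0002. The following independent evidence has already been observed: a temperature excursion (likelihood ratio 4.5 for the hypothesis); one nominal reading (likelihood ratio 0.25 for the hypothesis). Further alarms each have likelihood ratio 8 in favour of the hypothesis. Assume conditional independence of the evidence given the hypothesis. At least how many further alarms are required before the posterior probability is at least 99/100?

Prior odds = 0.0002/0.9998 = 1/4999.
Combined Bayes factor of the evidence already in hand = 4.5 × 0.25 = 1.125.
Odds after that evidence = (1/4999) × 1.125 = 9/39992.
Target odds = 0.99/0.01 = 99.
Need 8ⁿ ≥ 99 ÷ (9/39992) = 439912.
8⁶ = 262144 falls short of 439912 but 8⁷ = 2097152 reaches it, so n = 7.

7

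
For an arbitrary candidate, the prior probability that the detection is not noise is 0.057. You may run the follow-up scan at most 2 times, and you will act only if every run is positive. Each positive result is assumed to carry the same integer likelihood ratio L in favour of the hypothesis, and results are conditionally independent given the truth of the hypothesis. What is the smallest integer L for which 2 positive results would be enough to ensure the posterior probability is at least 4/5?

9

Prior odds = 0.057/0.943 = 57/943.
Target odds = 0.8/0.2 = 4.
Need L² ≥ 4 ÷ (57/943) = 3772/57.
8² = 64 < 3772/57 ≤ 81 = 9², so L = 9.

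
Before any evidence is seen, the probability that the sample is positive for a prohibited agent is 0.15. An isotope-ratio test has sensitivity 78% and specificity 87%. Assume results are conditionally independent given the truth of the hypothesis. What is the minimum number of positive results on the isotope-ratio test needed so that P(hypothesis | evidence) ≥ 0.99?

4

Prior odds: 0.15 ÷ 0.85 = 3/17.
False-positive rate = 1 − 0.87 = 0.13; likelihood ratio of a positive = 0.78/0.13 = 6.
Target posterior odds = 0.99/0.01 = 99.
Require 6ⁿ ≥ 99 ÷ (3/17) = 561.
6³ = 216 falls short of 561 but 6⁴ = 1296 reaches it, so n = 4.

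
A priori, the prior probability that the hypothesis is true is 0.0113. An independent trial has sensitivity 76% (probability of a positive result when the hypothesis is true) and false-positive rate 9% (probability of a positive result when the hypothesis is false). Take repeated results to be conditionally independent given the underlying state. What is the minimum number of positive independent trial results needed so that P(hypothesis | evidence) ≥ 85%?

3

Prior odds = 0.0113/0.9887 = 113/9887.
Likelihood ratio of a positive result = 0.76/0.09 = 76/9.
Target odds: 0.85 ÷ 0.15 = 17/3.
Require (76/9)ⁿ ≥ 17/3 ÷ (113/9887) = 168079/339.
(76/9)² = 5776/81 falls short of 168079/339 but (76/9)³ = 438976/729 reaches it, so n = 3.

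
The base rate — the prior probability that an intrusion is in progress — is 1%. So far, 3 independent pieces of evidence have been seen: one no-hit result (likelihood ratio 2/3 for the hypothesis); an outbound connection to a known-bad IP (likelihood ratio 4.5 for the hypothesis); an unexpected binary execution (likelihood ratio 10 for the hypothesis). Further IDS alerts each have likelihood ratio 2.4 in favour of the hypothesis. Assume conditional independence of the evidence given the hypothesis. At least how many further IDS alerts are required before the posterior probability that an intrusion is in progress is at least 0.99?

Prior odds = 0.01/0.99 = 1/99.
Combined Bayes factor of the evidence already in hand = (2/3) × 4.5 × 10 = 30.
Odds after that evidence = (1/99) × 30 = 10/33.
Target odds = 0.99/0.01 = 99.
Need 2.4ⁿ ≥ 99 ÷ (10/33) = 326.7.
2.4⁶ = 2985984/15625 falls short of 326.7 but 2.4⁷ = 35831808/78125 reaches it, so n = 7.

7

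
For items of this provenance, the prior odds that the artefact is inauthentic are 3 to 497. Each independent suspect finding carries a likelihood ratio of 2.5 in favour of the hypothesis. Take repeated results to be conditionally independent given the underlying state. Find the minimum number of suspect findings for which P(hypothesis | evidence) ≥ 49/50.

10

Prior odds = 3/497.
Likelihood ratio per suspect finding = 2.5.
Target posterior odds = 0.98/0.02 = 49.
Need (3/497) × 2.5ⁿ ≥ 49, i.e. 2.5ⁿ ≥ 24353/3.
2.5⁹ = 1953125/512 falls short of 24353/3 but 2.5¹⁰ = 9765625/1024 reaches it, so n = 10.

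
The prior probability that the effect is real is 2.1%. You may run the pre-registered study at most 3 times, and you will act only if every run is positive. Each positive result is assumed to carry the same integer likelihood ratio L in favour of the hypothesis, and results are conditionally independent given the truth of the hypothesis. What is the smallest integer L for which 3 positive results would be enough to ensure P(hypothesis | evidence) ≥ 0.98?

Prior odds = 0.021/0.979 = 21/979.
Target odds = 0.98/0.02 = 49.
Need L³ ≥ 49 ÷ (21/979) = 6853/3.
13³ = 2197 < 6853/3 ≤ 2744 = 14³, so L = 14.

14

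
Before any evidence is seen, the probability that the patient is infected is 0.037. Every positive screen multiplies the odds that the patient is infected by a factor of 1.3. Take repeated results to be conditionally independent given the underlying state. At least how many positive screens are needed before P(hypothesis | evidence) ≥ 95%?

24

Prior odds: 0.037 ÷ 0.963 = 37/963.
Likelihood ratio per positive screen = 1.3.
Target odds: 0.95 ÷ 0.05 = 19.
Need (37/963) × 1.3ⁿ ≥ 19, i.e. 1.3ⁿ ≥ 18297/37.
1.3²³ ≈417.539 falls short of 18297/37 but 1.3²⁴ ≈542.801 reaches it, so n = 24.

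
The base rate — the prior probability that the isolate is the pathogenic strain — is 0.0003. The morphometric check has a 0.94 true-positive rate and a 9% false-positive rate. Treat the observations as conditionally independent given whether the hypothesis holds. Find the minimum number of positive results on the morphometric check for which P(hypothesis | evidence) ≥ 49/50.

Prior odds = 0.0003/0.9997 = 3/9997.
Likelihood ratio of a positive result = 0.94/0.09 = 94/9.
Target odds: 0.98 ÷ 0.02 = 49.
Require (94/9)ⁿ ≥ 49 ÷ (3/9997) = 489853/3.
(94/9)⁵ ≈124287 falls short of 489853/3 but (94/9)⁶ ≈1.29811e+06 reaches it, so n = 6.

6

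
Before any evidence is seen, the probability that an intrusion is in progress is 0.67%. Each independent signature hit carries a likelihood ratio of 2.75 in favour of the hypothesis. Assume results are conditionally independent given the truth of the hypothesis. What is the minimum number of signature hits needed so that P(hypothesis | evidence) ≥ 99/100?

10

Prior odds: 0.0067 ÷ 0.9933 = 67/9933.
Likelihood ratio per signature hit = 2.75.
Target odds: 0.99 ÷ 0.01 = 99.
Require 2.75ⁿ ≥ 99 ÷ (67/9933) = 983367/67.
2.75⁹ ≈8994.86 falls short of 983367/67 but 2.75¹⁰ ≈24735.9 reaches it, so n = 10.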